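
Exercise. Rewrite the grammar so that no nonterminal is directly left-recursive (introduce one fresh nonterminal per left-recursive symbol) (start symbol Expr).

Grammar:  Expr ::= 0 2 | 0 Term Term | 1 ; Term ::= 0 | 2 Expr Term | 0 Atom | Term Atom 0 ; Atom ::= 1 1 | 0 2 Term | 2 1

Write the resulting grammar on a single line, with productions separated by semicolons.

Directly left-recursive nonterminal: Term.
For Term: α = {Atom 0}, β = {0, 2 Expr Term, 0 Atom}. Rewrite as Term → β Term1 and Term1 → α Term1 | ε.

Expr ::= 0 2 | 0 Term Term | 1; Term ::= 0 Term1 | 2 Expr Term Term1 | 0 Atom Term1; Atom ::= 1 1 | 0 2 Term | 2 1; Term1 ::= Atom 0 Term1 | ε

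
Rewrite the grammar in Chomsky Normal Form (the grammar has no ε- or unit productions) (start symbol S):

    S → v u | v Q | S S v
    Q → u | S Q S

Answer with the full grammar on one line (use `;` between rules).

S → X1 X2 | X1 Q | S Y1; Q → u | S Y2; X1 → v; X2 → u; Y1 → S X1; Y2 → Q S

Introduce a nonterminal for each terminal appearing in a rule of length ≥ 2: X1 → v, X2 → u.
Binarize each right-hand side of length ≥ 3 by chaining fresh nonterminals (Y1, Y2, …): affected rules were S → S S X1; Q → S Q S.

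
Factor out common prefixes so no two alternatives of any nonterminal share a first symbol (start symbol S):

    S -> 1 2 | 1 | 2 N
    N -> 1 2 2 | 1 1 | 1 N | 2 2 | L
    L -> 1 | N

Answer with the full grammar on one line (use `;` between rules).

S has alternatives sharing prefix '1': factor to S → 1 S' with S' → 2 | ε.
N has alternatives sharing prefix '1': factor to N → 1 N' with N' → 2 2 | 1 | N.

S -> 2 N | 1 S'; N -> 2 2 | L | 1 N'; L -> 1 | N; S' -> 2 | ε; N' -> 2 2 | 1 | N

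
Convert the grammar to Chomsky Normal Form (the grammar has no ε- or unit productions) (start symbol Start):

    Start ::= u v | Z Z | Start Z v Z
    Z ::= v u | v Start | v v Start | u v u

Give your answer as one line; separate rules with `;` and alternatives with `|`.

Start ::= X1 X2 | Z Z | Start Y1; Z ::= X2 X1 | X2 Start | X2 Y3 | X1 Y4; X1 ::= u; X2 ::= v; Y1 ::= Z Y2; Y2 ::= X2 Z; Y3 ::= X2 Start; Y4 ::= X2 X1

Introduce a nonterminal for each terminal appearing in a rule of length ≥ 2: X1 → u, X2 → v.
Binarize each right-hand side of length ≥ 3 by chaining fresh nonterminals (Y1, Y2, …): affected rules were Start → Start Z X2 Z; Z → X2 X2 Start; Z → X1 X2 X1.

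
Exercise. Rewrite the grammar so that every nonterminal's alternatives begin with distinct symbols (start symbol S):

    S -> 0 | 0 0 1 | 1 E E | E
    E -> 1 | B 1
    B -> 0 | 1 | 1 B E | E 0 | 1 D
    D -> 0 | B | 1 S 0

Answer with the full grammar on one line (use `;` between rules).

S has alternatives sharing prefix '0': factor to S → 0 S' with S' → ε | 0 1.
B has alternatives sharing prefix '1': factor to B → 1 B' with B' → ε | B E | D.

S -> 1 E E | E | 0 S'; E -> 1 | B 1; B -> 0 | E 0 | 1 B'; D -> 0 | B | 1 S 0; S' -> ε | 0 1; B' -> ε | B E | D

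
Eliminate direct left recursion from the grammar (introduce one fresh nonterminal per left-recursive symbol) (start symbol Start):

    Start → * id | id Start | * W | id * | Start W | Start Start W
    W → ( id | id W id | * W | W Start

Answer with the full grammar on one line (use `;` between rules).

Directly left-recursive nonterminals: Start, W.
For Start: α = {W, Start W}, β = {* id, id Start, * W, id *}. Rewrite as Start → β Start1 and Start1 → α Start1 | ε.
For W: α = {Start}, β = {( id, id W id, * W}. Rewrite as W → β W1 and W1 → α W1 | ε.

Start → * id Start1 | id Start Start1 | * W Start1 | id * Start1; W → ( id W1 | id W id W1 | * W W1; Start1 → W Start1 | Start W Start1 | ε; W1 → Start W1 | ε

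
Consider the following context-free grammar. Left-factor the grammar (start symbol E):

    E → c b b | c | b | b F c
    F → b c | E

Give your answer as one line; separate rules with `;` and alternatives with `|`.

E → c E' | b E''; F → b c | E; E' → b b | ε; E'' → ε | F c

E has alternatives sharing prefix 'c': factor to E → c E' with E' → b b | ε.
E has alternatives sharing prefix 'b': factor to E → b E'' with E'' → ε | F c.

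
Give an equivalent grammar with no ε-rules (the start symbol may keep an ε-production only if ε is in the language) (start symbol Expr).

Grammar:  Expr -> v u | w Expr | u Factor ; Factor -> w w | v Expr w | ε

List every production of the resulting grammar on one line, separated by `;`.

Nullable nonterminals: {Factor}.
ε ∉ L(G), so no ε-production is kept.
Add the nullable-subset variants: Expr → u Factor gives u Factor | u.

Expr -> v u | w Expr | u Factor | u; Factor -> w w | v Expr w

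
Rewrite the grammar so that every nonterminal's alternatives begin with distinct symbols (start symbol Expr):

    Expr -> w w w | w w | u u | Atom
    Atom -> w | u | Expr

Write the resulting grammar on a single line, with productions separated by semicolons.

Expr has alternatives sharing prefix 'w w': factor to Expr → w w Expr1 with Expr1 → w | ε.

Expr -> u u | Atom | w w Expr1; Atom -> w | u | Expr; Expr1 -> w | ε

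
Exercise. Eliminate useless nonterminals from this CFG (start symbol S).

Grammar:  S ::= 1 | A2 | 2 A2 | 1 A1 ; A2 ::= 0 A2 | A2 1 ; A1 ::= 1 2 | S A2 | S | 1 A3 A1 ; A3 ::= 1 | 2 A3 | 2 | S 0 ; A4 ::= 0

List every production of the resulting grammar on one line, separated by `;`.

Generating nonterminals: {A1, A3, A4, S}.
Reachable from S after that: {A1, A3, S}.
Removed useless symbols: {A2, A4} and every production mentioning them.

S ::= 1 | 1 A1; A1 ::= 1 2 | S | 1 A3 A1; A3 ::= 1 | 2 A3 | 2 | S 0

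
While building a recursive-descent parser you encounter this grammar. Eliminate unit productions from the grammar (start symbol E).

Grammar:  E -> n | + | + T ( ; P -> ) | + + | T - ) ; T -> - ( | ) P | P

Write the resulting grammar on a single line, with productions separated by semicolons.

E -> n | + | + T (; P -> ) | + + | T - ); T -> ) | + + | T - ) | - ( | ) P

Unit pairs: T ⇒* {P}.
For every A with A ⇒* B via unit rules, add B's non-unit alternatives to A; then delete every rule of the form X → Y.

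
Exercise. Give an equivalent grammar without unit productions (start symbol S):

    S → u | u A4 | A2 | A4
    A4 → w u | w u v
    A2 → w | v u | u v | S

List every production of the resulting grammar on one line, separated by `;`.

S → w u | w u v | w | v u | u v | u | u A4; A4 → w u | w u v; A2 → w u | w u v | w | v u | u v | u | u A4

Unit pairs: A2 ⇒* {A4, S}; S ⇒* {A2, A4}.
Replace each nonterminal's rules with the union of the non-unit rules of every nonterminal it unit-derives.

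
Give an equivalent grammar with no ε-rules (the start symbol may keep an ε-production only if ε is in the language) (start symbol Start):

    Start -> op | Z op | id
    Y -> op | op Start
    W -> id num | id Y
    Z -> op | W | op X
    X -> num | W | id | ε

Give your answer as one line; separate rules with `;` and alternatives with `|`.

Nullable set = {X}.
ε ∉ L(G), so no ε-production is kept.

Start -> op | Z op | id; Y -> op | op Start; W -> id num | id Y; Z -> op | W | op X; X -> num | W | id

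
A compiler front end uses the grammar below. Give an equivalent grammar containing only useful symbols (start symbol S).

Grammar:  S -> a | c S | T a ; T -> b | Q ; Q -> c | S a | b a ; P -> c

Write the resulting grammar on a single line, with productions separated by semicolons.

S -> a | c S | T a; T -> b | Q; Q -> c | S a | b a

Generating nonterminals: {P, Q, S, T}.
Reachable from S after that: {Q, S, T}.
Removed useless symbols: {P} and every production mentioning them.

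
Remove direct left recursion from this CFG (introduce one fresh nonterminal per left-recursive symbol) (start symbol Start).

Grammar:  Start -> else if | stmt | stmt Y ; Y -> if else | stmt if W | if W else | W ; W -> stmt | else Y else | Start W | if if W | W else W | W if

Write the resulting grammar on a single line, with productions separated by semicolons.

Start -> else if | stmt | stmt Y; Y -> if else | stmt if W | if W else | W; W -> stmt W1 | else Y else W1 | Start W W1 | if if W W1; W1 -> else W W1 | if W1 | ε

W is directly left-recursive.
For W: α = {else W, if}, β = {stmt, else Y else, Start W, if if W}. Rewrite as W → β W1 and W1 → α W1 | ε.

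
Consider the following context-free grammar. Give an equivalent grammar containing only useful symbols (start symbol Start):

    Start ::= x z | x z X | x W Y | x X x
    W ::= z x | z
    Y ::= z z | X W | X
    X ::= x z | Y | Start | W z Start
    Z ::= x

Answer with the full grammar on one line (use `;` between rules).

Generating nonterminals: {Start, W, X, Y, Z}.
Reachable from Start after that: {Start, W, X, Y}.
Removed useless symbols: {Z} and every production mentioning them.

Start ::= x z | x z X | x W Y | x X x; W ::= z x | z; Y ::= z z | X W | X; X ::= x z | Y | Start | W z Start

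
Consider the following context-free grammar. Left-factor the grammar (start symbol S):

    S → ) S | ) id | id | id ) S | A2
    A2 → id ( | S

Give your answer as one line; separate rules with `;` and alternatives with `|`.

S → A2 | ) S' | id S''; A2 → id ( | S; S' → S | id; S'' → ε | ) S

S has alternatives sharing prefix ')': factor to S → ) S' with S' → S | id.
S has alternatives sharing prefix 'id': factor to S → id S'' with S'' → ε | ) S.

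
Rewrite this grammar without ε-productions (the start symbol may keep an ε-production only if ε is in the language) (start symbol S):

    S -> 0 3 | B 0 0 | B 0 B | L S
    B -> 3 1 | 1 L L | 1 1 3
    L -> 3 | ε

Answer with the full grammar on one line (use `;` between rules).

The nullable symbols are {L}.
ε ∉ L(G), so no ε-production is kept.
Expand every rule over subsets of its nullable positions: B → 1 L L gives 1 L L | 1 L | 1.

S -> 0 3 | B 0 0 | B 0 B | L S; B -> 3 1 | 1 L L | 1 L | 1 | 1 1 3; L -> 3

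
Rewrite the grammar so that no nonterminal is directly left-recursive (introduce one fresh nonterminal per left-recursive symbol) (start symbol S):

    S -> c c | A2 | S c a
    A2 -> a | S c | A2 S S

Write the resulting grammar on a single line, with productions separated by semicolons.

Directly left-recursive nonterminals: S, A2.
For S: α = {c a}, β = {c c, A2}. Rewrite as S → β S' and S' → α S' | ε.
For A2: α = {S S}, β = {a, S c}. Rewrite as A2 → β A2' and A2' → α A2' | ε.

S -> c c S' | A2 S'; A2 -> a A2' | S c A2'; S' -> c a S' | eps; A2' -> S S A2' | eps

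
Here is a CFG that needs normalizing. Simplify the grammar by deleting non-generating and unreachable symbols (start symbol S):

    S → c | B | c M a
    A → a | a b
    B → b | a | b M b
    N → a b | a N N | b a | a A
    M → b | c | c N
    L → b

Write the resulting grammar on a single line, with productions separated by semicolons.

Generating nonterminals: {A, B, L, M, N, S}.
Reachable from S after that: {A, B, M, N, S}.
Removed useless symbols: {L} and every production mentioning them.

S → c | B | c M a; A → a | a b; B → b | a | b M b; N → a b | a N N | b a | a A; M → b | c | c N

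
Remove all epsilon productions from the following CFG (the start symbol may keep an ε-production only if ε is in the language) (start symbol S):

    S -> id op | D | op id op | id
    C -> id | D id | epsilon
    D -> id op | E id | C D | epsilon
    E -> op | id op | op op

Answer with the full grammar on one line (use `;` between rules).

S -> id op | D | op id op | id | epsilon; C -> id | D id; D -> id op | E id | C D | C; E -> op | id op | op op

The nullable symbols are {C, D, S}.
ε ∈ L(G) since S is nullable, so keep S → ε.
For each production, add variants omitting each subset of nullable occurrences: D → C D gives C D | C.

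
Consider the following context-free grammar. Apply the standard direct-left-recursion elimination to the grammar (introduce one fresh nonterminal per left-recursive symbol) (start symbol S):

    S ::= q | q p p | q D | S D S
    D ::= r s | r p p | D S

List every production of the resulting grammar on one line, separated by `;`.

S ::= q S' | q p p S' | q D S'; D ::= r s D' | r p p D'; S' ::= D S S' | ε; D' ::= S D' | ε

Directly left-recursive nonterminals: S, D.
For S: α = {D S}, β = {q, q p p, q D}. Rewrite as S → β S' and S' → α S' | ε.
For D: α = {S}, β = {r s, r p p}. Rewrite as D → β D' and D' → α D' | ε.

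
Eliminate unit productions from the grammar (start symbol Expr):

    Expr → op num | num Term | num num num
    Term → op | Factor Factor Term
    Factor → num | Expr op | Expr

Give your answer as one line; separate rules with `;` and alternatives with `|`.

Expr → op num | num Term | num num num; Term → op | Factor Factor Term; Factor → num | Expr op | op num | num Term | num num num

Unit pairs: Factor ⇒* {Expr}.
For each unit pair (A, B), copy every non-unit production of B to A, then drop all unit productions.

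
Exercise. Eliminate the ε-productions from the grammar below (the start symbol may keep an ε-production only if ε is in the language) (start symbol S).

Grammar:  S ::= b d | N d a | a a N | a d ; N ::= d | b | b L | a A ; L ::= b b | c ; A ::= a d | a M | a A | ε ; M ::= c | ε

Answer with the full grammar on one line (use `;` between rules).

Nullable nonterminals: {A, M}.
ε ∉ L(G), so no ε-production is kept.
Add the nullable-subset variants: N → a A gives a A | a. A → a M gives a M | a.

S ::= b d | N d a | a a N | a d; N ::= d | b | b L | a A | a; L ::= b b | c; A ::= a d | a M | a | a A; M ::= c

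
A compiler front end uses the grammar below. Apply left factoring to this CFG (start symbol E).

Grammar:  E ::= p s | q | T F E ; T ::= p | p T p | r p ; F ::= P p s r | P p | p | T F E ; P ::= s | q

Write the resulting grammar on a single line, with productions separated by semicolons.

T has alternatives sharing prefix 'p': factor to T → p T' with T' → ε | T p.
F has alternatives sharing prefix 'P p': factor to F → P p F' with F' → s r | ε.

E ::= p s | q | T F E; T ::= r p | p T'; F ::= p | T F E | P p F'; P ::= s | q; T' ::= eps | T p; F' ::= s r | eps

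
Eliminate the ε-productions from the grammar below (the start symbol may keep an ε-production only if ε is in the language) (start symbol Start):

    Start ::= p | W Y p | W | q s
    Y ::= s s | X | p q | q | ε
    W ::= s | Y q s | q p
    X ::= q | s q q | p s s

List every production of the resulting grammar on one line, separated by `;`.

The nullable symbols are {Y}.
ε ∉ L(G), so no ε-production is kept.
Add the nullable-subset variants: Start → W Y p gives W Y p | W p. W → Y q s gives Y q s | q s.

Start ::= p | W Y p | W p | W | q s; Y ::= s s | X | p q | q; W ::= s | Y q s | q s | q p; X ::= q | s q q | p s s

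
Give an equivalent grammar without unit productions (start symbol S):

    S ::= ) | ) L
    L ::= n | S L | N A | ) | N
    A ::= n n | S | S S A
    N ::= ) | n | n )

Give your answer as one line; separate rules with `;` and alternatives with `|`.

S ::= ) | ) L; L ::= n | S L | N A | ) | n ); A ::= ) | ) L | n n | S S A; N ::= ) | n | n )

Unit pairs: A ⇒* {S}; L ⇒* {N}.
For each unit pair (A, B), copy every non-unit production of B to A, then drop all unit productions.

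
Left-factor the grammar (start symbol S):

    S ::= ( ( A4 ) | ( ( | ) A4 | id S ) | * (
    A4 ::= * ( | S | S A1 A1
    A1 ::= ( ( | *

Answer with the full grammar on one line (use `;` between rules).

S ::= ) A4 | id S ) | * ( | ( ( S'; A4 ::= * ( | S A4'; A1 ::= ( ( | *; S' ::= A4 ) | ε; A4' ::= ε | A1 A1

S has alternatives sharing prefix '( (': factor to S → ( ( S' with S' → A4 ) | ε.
A4 has alternatives sharing prefix 'S': factor to A4 → S A4' with A4' → ε | A1 A1.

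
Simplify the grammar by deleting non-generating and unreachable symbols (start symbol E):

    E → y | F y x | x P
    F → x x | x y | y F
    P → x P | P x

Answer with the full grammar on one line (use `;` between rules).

E → y | F y x; F → x x | x y | y F

Generating nonterminals: {E, F}.
Reachable from E after that: {E, F}.
Removed useless symbols: {P} and every production mentioning them.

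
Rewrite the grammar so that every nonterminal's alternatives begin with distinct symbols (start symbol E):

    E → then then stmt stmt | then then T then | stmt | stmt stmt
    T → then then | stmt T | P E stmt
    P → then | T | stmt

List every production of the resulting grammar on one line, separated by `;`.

E has alternatives sharing prefix 'then then': factor to E → then then E' with E' → stmt stmt | T then.
E has alternatives sharing prefix 'stmt': factor to E → stmt E'' with E'' → ε | stmt.

E → then then E' | stmt E''; T → then then | stmt T | P E stmt; P → then | T | stmt; E' → stmt stmt | T then; E'' → ε | stmt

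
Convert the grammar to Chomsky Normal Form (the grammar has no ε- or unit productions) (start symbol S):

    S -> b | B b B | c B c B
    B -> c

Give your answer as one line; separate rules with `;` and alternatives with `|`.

S -> b | B Y1 | X2 Y2; B -> c; X1 -> b; X2 -> c; Y1 -> X1 B; Y2 -> B Y3; Y3 -> X2 B

Introduce a nonterminal for each terminal appearing in a rule of length ≥ 2: X1 → b, X2 → c.
Binarize each right-hand side of length ≥ 3 by chaining fresh nonterminals (Y1, Y2, …): affected rules were S → B X1 B; S → X2 B X2 B.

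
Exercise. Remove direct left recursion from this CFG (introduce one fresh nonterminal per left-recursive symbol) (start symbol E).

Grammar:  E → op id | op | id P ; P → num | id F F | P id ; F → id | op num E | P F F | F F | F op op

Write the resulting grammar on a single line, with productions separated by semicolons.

Directly left-recursive nonterminals: P, F.
For P: α = {id}, β = {num, id F F}. Rewrite as P → β P' and P' → α P' | ε.
For F: α = {F, op op}, β = {id, op num E, P F F}. Rewrite as F → β F' and F' → α F' | ε.

E → op id | op | id P; P → num P' | id F F P'; F → id F' | op num E F' | P F F F'; P' → id P' | ε; F' → F F' | op op F' | ε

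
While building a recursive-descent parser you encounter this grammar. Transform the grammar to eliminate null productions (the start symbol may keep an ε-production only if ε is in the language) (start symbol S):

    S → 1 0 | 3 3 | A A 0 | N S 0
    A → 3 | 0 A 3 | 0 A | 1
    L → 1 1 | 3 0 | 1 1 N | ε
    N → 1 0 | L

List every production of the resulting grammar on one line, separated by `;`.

S → 1 0 | 3 3 | A A 0 | N S 0 | S 0; A → 3 | 0 A 3 | 0 A | 1; L → 1 1 | 3 0 | 1 1 N; N → 1 0 | L

Nullable nonterminals: {L, N}.
ε ∉ L(G), so no ε-production is kept.
Expand every rule over subsets of its nullable positions: S → N S 0 gives N S 0 | S 0.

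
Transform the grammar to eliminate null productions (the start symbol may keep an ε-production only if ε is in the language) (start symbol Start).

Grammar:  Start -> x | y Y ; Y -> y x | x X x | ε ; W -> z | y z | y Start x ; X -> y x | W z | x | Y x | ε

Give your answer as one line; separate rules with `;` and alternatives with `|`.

The nullable symbols are {X, Y}.
ε ∉ L(G), so no ε-production is kept.
Expand every rule over subsets of its nullable positions: Start → y Y gives y Y | y. Y → x X x gives x X x | x x.

Start -> x | y Y | y; Y -> y x | x X x | x x; W -> z | y z | y Start x; X -> y x | W z | x | Y x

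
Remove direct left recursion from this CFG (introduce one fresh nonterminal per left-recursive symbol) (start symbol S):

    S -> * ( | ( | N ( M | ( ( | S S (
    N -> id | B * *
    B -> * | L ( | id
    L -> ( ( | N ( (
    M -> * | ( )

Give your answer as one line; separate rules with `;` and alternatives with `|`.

S -> * ( S' | ( S' | N ( M S' | ( ( S'; N -> id | B * *; B -> * | L ( | id; L -> ( ( | N ( (; M -> * | ( ); S' -> S ( S' | eps

S is directly left-recursive.
For S: α = {S (}, β = {* (, (, N ( M, ( (}. Rewrite as S → β S' and S' → α S' | ε.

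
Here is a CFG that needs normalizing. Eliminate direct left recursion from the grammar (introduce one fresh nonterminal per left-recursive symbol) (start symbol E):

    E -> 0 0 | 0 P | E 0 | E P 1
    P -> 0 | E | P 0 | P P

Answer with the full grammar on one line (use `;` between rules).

Left recursion appears on E, P.
For E: α = {0, P 1}, β = {0 0, 0 P}. Rewrite as E → β E' and E' → α E' | ε.
For P: α = {0, P}, β = {0, E}. Rewrite as P → β P' and P' → α P' | ε.

E -> 0 0 E' | 0 P E'; P -> 0 P' | E P'; E' -> 0 E' | P 1 E' | ε; P' -> 0 P' | P P' | ε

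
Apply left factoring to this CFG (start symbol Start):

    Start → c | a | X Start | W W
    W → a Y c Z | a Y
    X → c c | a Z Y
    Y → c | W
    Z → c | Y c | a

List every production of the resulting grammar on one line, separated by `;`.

Start → c | a | X Start | W W; W → a Y W1; X → c c | a Z Y; Y → c | W; Z → c | Y c | a; W1 → c Z | ε

W has alternatives sharing prefix 'a Y': factor to W → a Y W1 with W1 → c Z | ε.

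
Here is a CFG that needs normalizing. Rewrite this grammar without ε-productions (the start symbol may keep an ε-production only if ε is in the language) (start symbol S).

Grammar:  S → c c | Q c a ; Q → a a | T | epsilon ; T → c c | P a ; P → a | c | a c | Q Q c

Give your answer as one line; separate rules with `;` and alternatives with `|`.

The nullable symbols are {Q}.
ε ∉ L(G), so no ε-production is kept.
Add the nullable-subset variants: S → Q c a gives Q c a | c a. P → Q Q c gives Q Q c | Q c.

S → c c | Q c a | c a; Q → a a | T; T → c c | P a; P → a | c | a c | Q Q c | Q c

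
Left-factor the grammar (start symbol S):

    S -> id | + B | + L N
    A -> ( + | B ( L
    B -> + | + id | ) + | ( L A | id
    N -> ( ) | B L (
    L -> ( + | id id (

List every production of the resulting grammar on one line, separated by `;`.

S -> id | + S'; A -> ( + | B ( L; B -> ) + | ( L A | id | + B'; N -> ( ) | B L (; L -> ( + | id id (; S' -> B | L N; B' -> eps | id

S has alternatives sharing prefix '+': factor to S → + S' with S' → B | L N.
B has alternatives sharing prefix '+': factor to B → + B' with B' → ε | id.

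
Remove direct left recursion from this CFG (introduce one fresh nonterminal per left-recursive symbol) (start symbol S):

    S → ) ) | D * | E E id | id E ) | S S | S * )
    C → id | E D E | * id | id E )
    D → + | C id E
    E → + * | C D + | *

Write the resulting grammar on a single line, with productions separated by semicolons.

S → ) ) S' | D * S' | E E id S' | id E ) S'; C → id | E D E | * id | id E ); D → + | C id E; E → + * | C D + | *; S' → S S' | * ) S' | ε

Left recursion appears on S.
For S: α = {S, * )}, β = {) ), D *, E E id, id E )}. Rewrite as S → β S' and S' → α S' | ε.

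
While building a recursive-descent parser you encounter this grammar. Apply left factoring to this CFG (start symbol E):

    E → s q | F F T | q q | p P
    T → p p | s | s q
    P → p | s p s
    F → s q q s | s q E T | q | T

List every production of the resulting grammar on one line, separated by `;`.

T has alternatives sharing prefix 's': factor to T → s T' with T' → ε | q.
F has alternatives sharing prefix 's q': factor to F → s q F' with F' → q s | E T.

E → s q | F F T | q q | p P; T → p p | s T'; P → p | s p s; F → q | T | s q F'; T' → ε | q; F' → q s | E T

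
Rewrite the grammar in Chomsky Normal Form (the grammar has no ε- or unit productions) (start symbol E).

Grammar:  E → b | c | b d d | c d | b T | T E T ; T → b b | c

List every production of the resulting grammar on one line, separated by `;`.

Introduce a nonterminal for each terminal appearing in a rule of length ≥ 2: X1 → b, X2 → d, X3 → c.
Binarize each right-hand side of length ≥ 3 by chaining fresh nonterminals (Y1, Y2, …): affected rules were E → X1 X2 X2; E → T E T.

E → b | c | X1 Y1 | X3 X2 | X1 T | T Y2; T → X1 X1 | c; X1 → b; X2 → d; X3 → c; Y1 → X2 X2; Y2 → E T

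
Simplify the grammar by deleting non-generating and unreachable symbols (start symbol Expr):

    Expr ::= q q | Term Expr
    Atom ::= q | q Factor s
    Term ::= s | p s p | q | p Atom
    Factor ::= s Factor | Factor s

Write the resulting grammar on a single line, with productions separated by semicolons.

Expr ::= q q | Term Expr; Atom ::= q; Term ::= s | p s p | q | p Atom

Generating nonterminals: {Atom, Expr, Term}.
Reachable from Expr after that: {Atom, Expr, Term}.
Removed useless symbols: {Factor} and every production mentioning them.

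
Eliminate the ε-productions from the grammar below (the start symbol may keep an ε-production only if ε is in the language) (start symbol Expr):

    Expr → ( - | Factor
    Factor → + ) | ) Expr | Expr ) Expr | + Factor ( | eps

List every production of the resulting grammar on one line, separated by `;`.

Expr → ( - | Factor | eps; Factor → + ) | ) Expr | ) | Expr ) Expr | Expr ) | + Factor ( | + (

Nullable set = {Expr, Factor}.
ε ∈ L(G) since Expr is nullable, so keep Expr → ε.
Expand every rule over subsets of its nullable positions: Factor → ) Expr gives ) Expr | ). Factor → Expr ) Expr gives Expr ) Expr | Expr ). Factor → + Factor ( gives + Factor ( | + (.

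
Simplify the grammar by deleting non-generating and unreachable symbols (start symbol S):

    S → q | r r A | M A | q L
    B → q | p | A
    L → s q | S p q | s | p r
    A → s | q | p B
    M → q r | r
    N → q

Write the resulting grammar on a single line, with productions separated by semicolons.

Generating nonterminals: {A, B, L, M, N, S}.
Reachable from S after that: {A, B, L, M, S}.
Removed useless symbols: {N} and every production mentioning them.

S → q | r r A | M A | q L; B → q | p | A; L → s q | S p q | s | p r; A → s | q | p B; M → q r | r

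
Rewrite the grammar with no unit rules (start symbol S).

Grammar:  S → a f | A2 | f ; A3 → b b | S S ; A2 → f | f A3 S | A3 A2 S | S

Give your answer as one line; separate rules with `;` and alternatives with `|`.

S → f | f A3 S | A3 A2 S | a f; A3 → b b | S S; A2 → f | f A3 S | A3 A2 S | a f

Unit pairs: A2 ⇒* {S}; S ⇒* {A2}.
Replace each nonterminal's rules with the union of the non-unit rules of every nonterminal it unit-derives.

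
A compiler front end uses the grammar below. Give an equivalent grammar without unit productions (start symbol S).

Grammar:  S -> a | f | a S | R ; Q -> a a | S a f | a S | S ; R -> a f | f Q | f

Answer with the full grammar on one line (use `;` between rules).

Unit pairs: Q ⇒* {R, S}; S ⇒* {R}.
For each unit pair (A, B), copy every non-unit production of B to A, then drop all unit productions.

S -> a | f | a S | a f | f Q; Q -> a f | f Q | f | a | a S | a a | S a f; R -> a f | f Q | f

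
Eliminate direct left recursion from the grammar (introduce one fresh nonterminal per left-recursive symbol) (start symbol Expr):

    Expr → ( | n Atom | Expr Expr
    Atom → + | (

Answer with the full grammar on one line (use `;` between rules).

Expr → ( Expr1 | n Atom Expr1; Atom → + | (; Expr1 → Expr Expr1 | ε

Expr is directly left-recursive.
For Expr: α = {Expr}, β = {(, n Atom}. Rewrite as Expr → β Expr1 and Expr1 → α Expr1 | ε.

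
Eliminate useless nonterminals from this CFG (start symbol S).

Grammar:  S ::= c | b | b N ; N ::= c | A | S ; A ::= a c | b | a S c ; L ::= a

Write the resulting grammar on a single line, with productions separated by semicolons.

S ::= c | b | b N; N ::= c | A | S; A ::= a c | b | a S c

Generating nonterminals: {A, L, N, S}.
Reachable from S after that: {A, N, S}.
Removed useless symbols: {L} and every production mentioning them.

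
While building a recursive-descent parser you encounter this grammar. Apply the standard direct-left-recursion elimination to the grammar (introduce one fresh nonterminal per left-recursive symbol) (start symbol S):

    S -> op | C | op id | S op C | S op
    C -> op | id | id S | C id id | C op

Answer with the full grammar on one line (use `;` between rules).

S -> op S' | C S' | op id S'; C -> op C' | id C' | id S C'; S' -> op C S' | op S' | ε; C' -> id id C' | op C' | ε

Left recursion appears on S, C.
For S: α = {op C, op}, β = {op, C, op id}. Rewrite as S → β S' and S' → α S' | ε.
For C: α = {id id, op}, β = {op, id, id S}. Rewrite as C → β C' and C' → α C' | ε.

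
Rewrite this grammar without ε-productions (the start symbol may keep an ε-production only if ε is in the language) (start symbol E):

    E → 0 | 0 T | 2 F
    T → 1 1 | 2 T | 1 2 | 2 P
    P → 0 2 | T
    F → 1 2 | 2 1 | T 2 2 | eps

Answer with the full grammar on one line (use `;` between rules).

E → 0 | 0 T | 2 F | 2; T → 1 1 | 2 T | 1 2 | 2 P; P → 0 2 | T; F → 1 2 | 2 1 | T 2 2

The nullable symbols are {F}.
ε ∉ L(G), so no ε-production is kept.
For each production, add variants omitting each subset of nullable occurrences: E → 2 F gives 2 F | 2.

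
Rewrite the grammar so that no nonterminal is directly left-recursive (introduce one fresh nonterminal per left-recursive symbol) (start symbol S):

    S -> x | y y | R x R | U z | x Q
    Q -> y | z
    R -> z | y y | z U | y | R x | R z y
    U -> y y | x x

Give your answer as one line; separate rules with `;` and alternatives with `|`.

Left recursion appears on R.
For R: α = {x, z y}, β = {z, y y, z U, y}. Rewrite as R → β R' and R' → α R' | ε.

S -> x | y y | R x R | U z | x Q; Q -> y | z; R -> z R' | y y R' | z U R' | y R'; U -> y y | x x; R' -> x R' | z y R' | ε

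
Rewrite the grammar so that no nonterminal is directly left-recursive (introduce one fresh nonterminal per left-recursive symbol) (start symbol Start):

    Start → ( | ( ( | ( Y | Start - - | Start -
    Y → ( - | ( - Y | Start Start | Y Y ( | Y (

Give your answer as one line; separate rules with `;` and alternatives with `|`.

Start → ( Start1 | ( ( Start1 | ( Y Start1; Y → ( - Y1 | ( - Y Y1 | Start Start Y1; Start1 → - - Start1 | - Start1 | ε; Y1 → Y ( Y1 | ( Y1 | ε

Start, Y are directly left-recursive.
For Start: α = {- -, -}, β = {(, ( (, ( Y}. Rewrite as Start → β Start1 and Start1 → α Start1 | ε.
For Y: α = {Y (, (}, β = {( -, ( - Y, Start Start}. Rewrite as Y → β Y1 and Y1 → α Y1 | ε.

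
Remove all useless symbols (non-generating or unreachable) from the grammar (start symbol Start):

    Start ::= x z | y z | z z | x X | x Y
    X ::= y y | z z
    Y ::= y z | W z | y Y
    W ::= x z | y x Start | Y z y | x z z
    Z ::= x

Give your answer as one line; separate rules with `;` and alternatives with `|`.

Start ::= x z | y z | z z | x X | x Y; X ::= y y | z z; Y ::= y z | W z | y Y; W ::= x z | y x Start | Y z y | x z z

Generating nonterminals: {Start, W, X, Y, Z}.
Reachable from Start after that: {Start, W, X, Y}.
Removed useless symbols: {Z} and every production mentioning them.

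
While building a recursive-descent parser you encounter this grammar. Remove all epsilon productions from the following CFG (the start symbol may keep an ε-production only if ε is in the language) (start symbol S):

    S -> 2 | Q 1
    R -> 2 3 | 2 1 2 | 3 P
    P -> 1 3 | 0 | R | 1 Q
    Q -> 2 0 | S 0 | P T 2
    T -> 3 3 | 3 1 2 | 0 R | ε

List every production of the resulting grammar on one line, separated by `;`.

S -> 2 | Q 1; R -> 2 3 | 2 1 2 | 3 P; P -> 1 3 | 0 | R | 1 Q; Q -> 2 0 | S 0 | P T 2 | P 2; T -> 3 3 | 3 1 2 | 0 R

Nullable nonterminals: {T}.
ε ∉ L(G), so no ε-production is kept.
For each production, add variants omitting each subset of nullable occurrences: Q → P T 2 gives P T 2 | P 2.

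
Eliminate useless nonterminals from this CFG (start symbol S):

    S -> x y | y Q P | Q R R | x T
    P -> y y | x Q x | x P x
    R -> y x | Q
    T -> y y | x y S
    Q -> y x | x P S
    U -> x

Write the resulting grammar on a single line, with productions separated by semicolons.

Generating nonterminals: {P, Q, R, S, T, U}.
Reachable from S after that: {P, Q, R, S, T}.
Removed useless symbols: {U} and every production mentioning them.

S -> x y | y Q P | Q R R | x T; P -> y y | x Q x | x P x; R -> y x | Q; T -> y y | x y S; Q -> y x | x P S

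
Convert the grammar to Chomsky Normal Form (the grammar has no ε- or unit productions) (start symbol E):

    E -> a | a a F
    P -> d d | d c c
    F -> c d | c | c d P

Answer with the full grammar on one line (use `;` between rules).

Introduce a nonterminal for each terminal appearing in a rule of length ≥ 2: X1 → a, X2 → d, X3 → c.
Binarize each right-hand side of length ≥ 3 by chaining fresh nonterminals (Y1, Y2, …): affected rules were E → X1 X1 F; P → X2 X3 X3; F → X3 X2 P.

E -> a | X1 Y1; P -> X2 X2 | X2 Y2; F -> X3 X2 | c | X3 Y3; X1 -> a; X2 -> d; X3 -> c; Y1 -> X1 F; Y2 -> X3 X3; Y3 -> X2 P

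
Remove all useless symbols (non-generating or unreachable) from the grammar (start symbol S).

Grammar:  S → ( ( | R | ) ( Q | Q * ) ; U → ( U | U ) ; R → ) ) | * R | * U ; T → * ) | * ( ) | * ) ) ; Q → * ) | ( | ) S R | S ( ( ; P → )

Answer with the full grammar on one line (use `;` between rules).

S → ( ( | R | ) ( Q | Q * ); R → ) ) | * R; Q → * ) | ( | ) S R | S ( (

Generating nonterminals: {P, Q, R, S, T}.
Reachable from S after that: {Q, R, S}.
Removed useless symbols: {P, T, U} and every production mentioning them.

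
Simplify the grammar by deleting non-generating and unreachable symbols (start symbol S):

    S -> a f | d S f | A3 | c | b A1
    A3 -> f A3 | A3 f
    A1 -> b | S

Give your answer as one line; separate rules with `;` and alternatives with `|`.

S -> a f | d S f | c | b A1; A1 -> b | S

Generating nonterminals: {A1, S}.
Reachable from S after that: {A1, S}.
Removed useless symbols: {A3} and every production mentioning them.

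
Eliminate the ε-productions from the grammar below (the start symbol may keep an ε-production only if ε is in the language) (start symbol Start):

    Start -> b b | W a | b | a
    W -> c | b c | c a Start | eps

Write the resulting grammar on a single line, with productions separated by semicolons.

The nullable symbols are {W}.
ε ∉ L(G), so no ε-production is kept.
For each production, add variants omitting each subset of nullable occurrences: Start → W a gives W a | a.

Start -> b b | W a | a | b; W -> c | b c | c a Start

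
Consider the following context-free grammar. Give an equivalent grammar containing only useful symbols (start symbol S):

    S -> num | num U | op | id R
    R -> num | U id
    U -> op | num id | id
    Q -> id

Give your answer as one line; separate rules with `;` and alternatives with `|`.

Generating nonterminals: {Q, R, S, U}.
Reachable from S after that: {R, S, U}.
Removed useless symbols: {Q} and every production mentioning them.

S -> num | num U | op | id R; R -> num | U id; U -> op | num id | id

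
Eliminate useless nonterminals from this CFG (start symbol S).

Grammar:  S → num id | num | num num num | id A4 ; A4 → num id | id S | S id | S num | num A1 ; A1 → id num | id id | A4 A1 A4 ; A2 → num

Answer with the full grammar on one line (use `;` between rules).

Generating nonterminals: {A1, A2, A4, S}.
Reachable from S after that: {A1, A4, S}.
Removed useless symbols: {A2} and every production mentioning them.

S → num id | num | num num num | id A4; A4 → num id | id S | S id | S num | num A1; A1 → id num | id id | A4 A1 A4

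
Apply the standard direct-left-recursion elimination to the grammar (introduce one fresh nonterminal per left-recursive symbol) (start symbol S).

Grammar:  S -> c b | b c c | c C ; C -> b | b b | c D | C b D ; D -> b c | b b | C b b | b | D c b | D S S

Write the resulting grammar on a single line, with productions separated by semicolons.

S -> c b | b c c | c C; C -> b C' | b b C' | c D C'; D -> b c D' | b b D' | C b b D' | b D'; C' -> b D C' | ε; D' -> c b D' | S S D' | ε

Left recursion appears on C, D.
For C: α = {b D}, β = {b, b b, c D}. Rewrite as C → β C' and C' → α C' | ε.
For D: α = {c b, S S}, β = {b c, b b, C b b, b}. Rewrite as D → β D' and D' → α D' | ε.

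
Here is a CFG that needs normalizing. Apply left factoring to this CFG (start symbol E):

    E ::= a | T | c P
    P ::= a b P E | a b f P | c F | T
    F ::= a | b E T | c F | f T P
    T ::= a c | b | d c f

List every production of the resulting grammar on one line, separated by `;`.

E ::= a | T | c P; P ::= c F | T | a b P'; F ::= a | b E T | c F | f T P; T ::= a c | b | d c f; P' ::= P E | f P

P has alternatives sharing prefix 'a b': factor to P → a b P' with P' → P E | f P.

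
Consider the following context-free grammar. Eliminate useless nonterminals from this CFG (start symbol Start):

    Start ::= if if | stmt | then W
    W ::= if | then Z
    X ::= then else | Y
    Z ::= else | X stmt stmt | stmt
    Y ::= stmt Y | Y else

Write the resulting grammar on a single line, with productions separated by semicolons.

Start ::= if if | stmt | then W; W ::= if | then Z; X ::= then else; Z ::= else | X stmt stmt | stmt

Generating nonterminals: {Start, W, X, Z}.
Reachable from Start after that: {Start, W, X, Z}.
Removed useless symbols: {Y} and every production mentioning them.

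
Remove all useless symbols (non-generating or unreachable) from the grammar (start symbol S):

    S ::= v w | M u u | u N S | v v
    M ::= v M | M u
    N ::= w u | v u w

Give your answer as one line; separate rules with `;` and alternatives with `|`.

S ::= v w | u N S | v v; N ::= w u | v u w

Generating nonterminals: {N, S}.
Reachable from S after that: {N, S}.
Removed useless symbols: {M} and every production mentioning them.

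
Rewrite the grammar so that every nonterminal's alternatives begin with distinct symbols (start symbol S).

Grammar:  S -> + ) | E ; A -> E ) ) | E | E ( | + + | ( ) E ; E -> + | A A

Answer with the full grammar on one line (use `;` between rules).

S -> + ) | E; A -> + + | ( ) E | E A'; E -> + | A A; A' -> ) ) | ε | (

A has alternatives sharing prefix 'E': factor to A → E A' with A' → ) ) | ε | (.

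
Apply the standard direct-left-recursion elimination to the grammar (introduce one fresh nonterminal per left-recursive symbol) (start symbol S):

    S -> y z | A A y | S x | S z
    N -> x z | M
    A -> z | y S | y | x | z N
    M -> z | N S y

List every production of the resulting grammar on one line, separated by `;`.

Directly left-recursive nonterminal: S.
For S: α = {x, z}, β = {y z, A A y}. Rewrite as S → β S' and S' → α S' | ε.

S -> y z S' | A A y S'; N -> x z | M; A -> z | y S | y | x | z N; M -> z | N S y; S' -> x S' | z S' | epsilon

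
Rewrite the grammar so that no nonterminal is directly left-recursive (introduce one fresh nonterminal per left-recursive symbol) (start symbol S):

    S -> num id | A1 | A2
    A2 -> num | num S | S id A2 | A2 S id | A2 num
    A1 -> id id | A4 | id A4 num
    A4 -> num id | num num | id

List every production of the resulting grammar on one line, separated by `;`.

S -> num id | A1 | A2; A2 -> num A2' | num S A2' | S id A2 A2'; A1 -> id id | A4 | id A4 num; A4 -> num id | num num | id; A2' -> S id A2' | num A2' | epsilon

A2 is directly left-recursive.
For A2: α = {S id, num}, β = {num, num S, S id A2}. Rewrite as A2 → β A2' and A2' → α A2' | ε.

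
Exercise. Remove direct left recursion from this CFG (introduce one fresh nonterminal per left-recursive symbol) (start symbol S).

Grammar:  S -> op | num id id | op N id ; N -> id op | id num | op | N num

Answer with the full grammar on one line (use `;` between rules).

S -> op | num id id | op N id; N -> id op N' | id num N' | op N'; N' -> num N' | eps

Left recursion appears on N.
For N: α = {num}, β = {id op, id num, op}. Rewrite as N → β N' and N' → α N' | ε.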